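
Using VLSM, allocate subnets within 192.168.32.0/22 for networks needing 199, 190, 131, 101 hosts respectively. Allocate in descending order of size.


199 hosts -> /24 (254 usable): 192.168.32.0/24
190 hosts -> /24 (254 usable): 192.168.33.0/24
131 hosts -> /24 (254 usable): 192.168.34.0/24
101 hosts -> /25 (126 usable): 192.168.35.0/25
Allocation: 192.168.32.0/24 (199 hosts, 254 usable); 192.168.33.0/24 (190 hosts, 254 usable); 192.168.34.0/24 (131 hosts, 254 usable); 192.168.35.0/25 (101 hosts, 126 usable)


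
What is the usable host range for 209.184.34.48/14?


Network: 209.184.0.0
Broadcast: 209.187.255.255
First usable = network + 1
Last usable = broadcast - 1
Range: 209.184.0.1 to 209.187.255.254


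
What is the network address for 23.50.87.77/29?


IP:   00010111.00110010.01010111.01001101
Mask: 11111111.11111111.11111111.11111000
AND operation:
Net:  00010111.00110010.01010111.01001000
Network: 23.50.87.72/29


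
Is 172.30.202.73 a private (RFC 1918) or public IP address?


RFC 1918 private ranges:
  10.0.0.0/8 (10.0.0.0 - 10.255.255.255)
  172.16.0.0/12 (172.16.0.0 - 172.31.255.255)
  192.168.0.0/16 (192.168.0.0 - 192.168.255.255)
Private (in 172.16.0.0/12)


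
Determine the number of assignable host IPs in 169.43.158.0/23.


Host bits = 32 - 23 = 9
Total addresses = 2^9 = 512
Usable = total - 2 (network and broadcast)
Usable hosts: 510


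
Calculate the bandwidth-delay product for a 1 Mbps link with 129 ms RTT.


BDP = bandwidth * RTT
= 1 Mbps * 129 ms
= 1 * 1e6 * 129 / 1000 bits
= 129000 bits
= 16125 bytes
= 15.7471 KB
BDP = 129000 bits (16125 bytes)


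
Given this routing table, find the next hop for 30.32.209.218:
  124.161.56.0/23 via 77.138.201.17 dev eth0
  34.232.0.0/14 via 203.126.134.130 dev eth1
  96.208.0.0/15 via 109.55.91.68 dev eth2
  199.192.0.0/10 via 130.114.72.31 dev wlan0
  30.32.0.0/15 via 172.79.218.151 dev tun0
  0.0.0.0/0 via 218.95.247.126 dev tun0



Longest prefix match for 30.32.209.218:
  /23 124.161.56.0: no
  /14 34.232.0.0: no
  /15 96.208.0.0: no
  /10 199.192.0.0: no
  /15 30.32.0.0: MATCH
  /0 0.0.0.0: MATCH
Selected: next-hop 172.79.218.151 via tun0 (matched /15)


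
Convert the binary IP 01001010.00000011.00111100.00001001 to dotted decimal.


01001010 = 74
00000011 = 3
00111100 = 60
00001001 = 9
IP: 74.3.60.9


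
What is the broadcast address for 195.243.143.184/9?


Network: 195.128.0.0/9
Host bits = 23
Set all host bits to 1:
Broadcast: 195.255.255.255


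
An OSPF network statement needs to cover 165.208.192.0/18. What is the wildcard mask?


Subnet mask: 255.255.192.0
Wildcard = 255.255.255.255 - subnet mask
255 - 255 = 0
255 - 255 = 0
255 - 192 = 63
255 - 0 = 255
Wildcard: 0.0.63.255


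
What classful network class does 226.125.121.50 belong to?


First octet: 226
Binary: 11100010
1110xxxx -> Class D (224-239)
Class D (multicast), default mask N/A


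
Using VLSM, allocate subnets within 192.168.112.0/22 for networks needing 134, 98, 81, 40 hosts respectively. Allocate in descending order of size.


134 hosts -> /24 (254 usable): 192.168.112.0/24
98 hosts -> /25 (126 usable): 192.168.113.0/25
81 hosts -> /25 (126 usable): 192.168.113.128/25
40 hosts -> /26 (62 usable): 192.168.114.0/26
Allocation: 192.168.112.0/24 (134 hosts, 254 usable); 192.168.113.0/25 (98 hosts, 126 usable); 192.168.113.128/25 (81 hosts, 126 usable); 192.168.114.0/26 (40 hosts, 62 usable)


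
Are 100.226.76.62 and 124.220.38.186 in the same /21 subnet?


Mask: 255.255.248.0
100.226.76.62 AND mask = 100.226.72.0
124.220.38.186 AND mask = 124.220.32.0
No, different subnets (100.226.72.0 vs 124.220.32.0)


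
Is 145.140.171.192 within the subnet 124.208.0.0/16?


Subnet network: 124.208.0.0
Test IP AND mask: 145.140.0.0
No, 145.140.171.192 is not in 124.208.0.0/16


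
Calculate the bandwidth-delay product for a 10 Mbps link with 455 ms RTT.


BDP = bandwidth * RTT
= 10 Mbps * 455 ms
= 10 * 1e6 * 455 / 1000 bits
= 4550000 bits
= 568750 bytes
= 555.4199 KB
BDP = 4550000 bits (568750 bytes)


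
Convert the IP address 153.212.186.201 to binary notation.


153 = 10011001
212 = 11010100
186 = 10111010
201 = 11001001
Binary: 10011001.11010100.10111010.11001001


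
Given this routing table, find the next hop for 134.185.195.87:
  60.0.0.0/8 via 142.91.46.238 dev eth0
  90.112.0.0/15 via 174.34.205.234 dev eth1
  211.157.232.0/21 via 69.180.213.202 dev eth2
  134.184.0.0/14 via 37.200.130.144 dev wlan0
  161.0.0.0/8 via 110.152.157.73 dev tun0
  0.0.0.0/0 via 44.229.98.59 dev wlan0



Longest prefix match for 134.185.195.87:
  /8 60.0.0.0: no
  /15 90.112.0.0: no
  /21 211.157.232.0: no
  /14 134.184.0.0: MATCH
  /8 161.0.0.0: no
  /0 0.0.0.0: MATCH
Selected: next-hop 37.200.130.144 via wlan0 (matched /14)


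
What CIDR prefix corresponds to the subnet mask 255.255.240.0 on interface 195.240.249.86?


Binary: 11111111.11111111.11110000.00000000
Count leading 1s
Prefix: /20


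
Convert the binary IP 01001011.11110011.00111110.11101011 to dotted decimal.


01001011 = 75
11110011 = 243
00111110 = 62
11101011 = 235
IP: 75.243.62.235


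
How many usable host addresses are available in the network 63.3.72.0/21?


Host bits = 32 - 21 = 11
Total addresses = 2^11 = 2048
Usable = total - 2 (network and broadcast)
Usable hosts: 2046


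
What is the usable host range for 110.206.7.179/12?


Network: 110.192.0.0
Broadcast: 110.207.255.255
First usable = network + 1
Last usable = broadcast - 1
Range: 110.192.0.1 to 110.207.255.254


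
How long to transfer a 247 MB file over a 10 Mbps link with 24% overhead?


Effective throughput = 10 * (1 - 24/100) = 7.6 Mbps
File size in Mb = 247 * 8 = 1976 Mb
Time = 1976 / 7.6
Time = 260 seconds


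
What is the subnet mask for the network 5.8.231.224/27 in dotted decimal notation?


/27 means 27 network bits, 5 host bits
Binary: 11111111111111111111111111100000
Mask: 255.255.255.224


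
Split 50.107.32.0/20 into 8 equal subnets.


New prefix = 20 + 3 = 23
Each subnet has 512 addresses
  50.107.32.0/23
  50.107.34.0/23
  50.107.36.0/23
  50.107.38.0/23
  50.107.40.0/23
  50.107.42.0/23
  50.107.44.0/23
  50.107.46.0/23
Subnets: 50.107.32.0/23, 50.107.34.0/23, 50.107.36.0/23, 50.107.38.0/23, 50.107.40.0/23, 50.107.42.0/23, 50.107.44.0/23, 50.107.46.0/23


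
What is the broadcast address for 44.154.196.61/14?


Network: 44.152.0.0/14
Host bits = 18
Set all host bits to 1:
Broadcast: 44.155.255.255


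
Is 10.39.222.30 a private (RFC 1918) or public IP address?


RFC 1918 private ranges:
  10.0.0.0/8 (10.0.0.0 - 10.255.255.255)
  172.16.0.0/12 (172.16.0.0 - 172.31.255.255)
  192.168.0.0/16 (192.168.0.0 - 192.168.255.255)
Private (in 10.0.0.0/8)


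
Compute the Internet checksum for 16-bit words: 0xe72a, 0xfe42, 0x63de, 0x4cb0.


Sum all words (with carry folding):
+ 0xe72a = 0xe72a
+ 0xfe42 = 0xe56d
+ 0x63de = 0x494c
+ 0x4cb0 = 0x95fc
One's complement: ~0x95fc
Checksum = 0x6a03


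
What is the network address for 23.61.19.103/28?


IP:   00010111.00111101.00010011.01100111
Mask: 11111111.11111111.11111111.11110000
AND operation:
Net:  00010111.00111101.00010011.01100000
Network: 23.61.19.96/28


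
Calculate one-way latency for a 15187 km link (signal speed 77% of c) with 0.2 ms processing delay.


Speed = 0.77 * 3e5 km/s = 231000 km/s
Propagation delay = 15187 / 231000 = 0.0657 s = 65.7446 ms
Processing delay = 0.2 ms
Total one-way latency = 65.9446 ms


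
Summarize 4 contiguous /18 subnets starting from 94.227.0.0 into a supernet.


Original prefix: /18
Number of subnets: 4 = 2^2
New prefix = 18 - 2 = 16
Supernet: 94.227.0.0/16


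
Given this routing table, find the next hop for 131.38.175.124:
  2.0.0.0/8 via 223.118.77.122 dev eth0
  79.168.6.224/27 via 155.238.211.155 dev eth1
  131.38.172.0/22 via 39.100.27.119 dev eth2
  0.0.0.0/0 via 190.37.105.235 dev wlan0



Longest prefix match for 131.38.175.124:
  /8 2.0.0.0: no
  /27 79.168.6.224: no
  /22 131.38.172.0: MATCH
  /0 0.0.0.0: MATCH
Selected: next-hop 39.100.27.119 via eth2 (matched /22)


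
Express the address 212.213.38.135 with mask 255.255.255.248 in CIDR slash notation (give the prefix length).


Binary: 11111111.11111111.11111111.11111000
Count leading 1s
Prefix: /29


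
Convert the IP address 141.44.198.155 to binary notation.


141 = 10001101
44 = 00101100
198 = 11000110
155 = 10011011
Binary: 10001101.00101100.11000110.10011011


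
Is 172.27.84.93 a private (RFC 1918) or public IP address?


RFC 1918 private ranges:
  10.0.0.0/8 (10.0.0.0 - 10.255.255.255)
  172.16.0.0/12 (172.16.0.0 - 172.31.255.255)
  192.168.0.0/16 (192.168.0.0 - 192.168.255.255)
Private (in 172.16.0.0/12)


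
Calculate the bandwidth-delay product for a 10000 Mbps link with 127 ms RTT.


BDP = bandwidth * RTT
= 10000 Mbps * 127 ms
= 10000 * 1e6 * 127 / 1000 bits
= 1270000000 bits
= 158750000 bytes
= 155029.2969 KB
BDP = 1270000000 bits (158750000 bytes)


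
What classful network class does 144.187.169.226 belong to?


First octet: 144
Binary: 10010000
10xxxxxx -> Class B (128-191)
Class B, default mask 255.255.0.0 (/16)


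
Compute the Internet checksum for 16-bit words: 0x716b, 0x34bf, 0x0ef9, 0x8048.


Sum all words (with carry folding):
+ 0x716b = 0x716b
+ 0x34bf = 0xa62a
+ 0x0ef9 = 0xb523
+ 0x8048 = 0x356c
One's complement: ~0x356c
Checksum = 0xca93


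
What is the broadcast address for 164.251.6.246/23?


Network: 164.251.6.0/23
Host bits = 9
Set all host bits to 1:
Broadcast: 164.251.7.255


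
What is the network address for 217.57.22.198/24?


IP:   11011001.00111001.00010110.11000110
Mask: 11111111.11111111.11111111.00000000
AND operation:
Net:  11011001.00111001.00010110.00000000
Network: 217.57.22.0/24


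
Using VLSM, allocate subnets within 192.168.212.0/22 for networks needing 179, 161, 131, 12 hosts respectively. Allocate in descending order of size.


179 hosts -> /24 (254 usable): 192.168.212.0/24
161 hosts -> /24 (254 usable): 192.168.213.0/24
131 hosts -> /24 (254 usable): 192.168.214.0/24
12 hosts -> /28 (14 usable): 192.168.215.0/28
Allocation: 192.168.212.0/24 (179 hosts, 254 usable); 192.168.213.0/24 (161 hosts, 254 usable); 192.168.214.0/24 (131 hosts, 254 usable); 192.168.215.0/28 (12 hosts, 14 usable)


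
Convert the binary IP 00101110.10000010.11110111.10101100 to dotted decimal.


00101110 = 46
10000010 = 130
11110111 = 247
10101100 = 172
IP: 46.130.247.172


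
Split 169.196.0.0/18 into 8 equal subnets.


New prefix = 18 + 3 = 21
Each subnet has 2048 addresses
  169.196.0.0/21
  169.196.8.0/21
  169.196.16.0/21
  169.196.24.0/21
  169.196.32.0/21
  169.196.40.0/21
  169.196.48.0/21
  169.196.56.0/21
Subnets: 169.196.0.0/21, 169.196.8.0/21, 169.196.16.0/21, 169.196.24.0/21, 169.196.32.0/21, 169.196.40.0/21, 169.196.48.0/21, 169.196.56.0/21


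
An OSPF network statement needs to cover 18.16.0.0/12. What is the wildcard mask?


Subnet mask: 255.240.0.0
Wildcard = 255.255.255.255 - subnet mask
255 - 255 = 0
255 - 240 = 15
255 - 0 = 255
255 - 0 = 255
Wildcard: 0.15.255.255


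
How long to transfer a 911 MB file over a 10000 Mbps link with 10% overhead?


Effective throughput = 10000 * (1 - 10/100) = 9000 Mbps
File size in Mb = 911 * 8 = 7288 Mb
Time = 7288 / 9000
Time = 0.8098 seconds


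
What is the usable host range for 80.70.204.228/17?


Network: 80.70.128.0
Broadcast: 80.70.255.255
First usable = network + 1
Last usable = broadcast - 1
Range: 80.70.128.1 to 80.70.255.254


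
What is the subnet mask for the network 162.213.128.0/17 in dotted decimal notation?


/17 means 17 network bits, 15 host bits
Binary: 11111111111111111000000000000000
Mask: 255.255.128.0


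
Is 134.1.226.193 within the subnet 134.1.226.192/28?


Subnet network: 134.1.226.192
Test IP AND mask: 134.1.226.192
Yes, 134.1.226.193 is in 134.1.226.192/28


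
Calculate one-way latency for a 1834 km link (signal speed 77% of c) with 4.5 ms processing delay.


Speed = 0.77 * 3e5 km/s = 231000 km/s
Propagation delay = 1834 / 231000 = 0.0079 s = 7.9394 ms
Processing delay = 4.5 ms
Total one-way latency = 12.4394 ms


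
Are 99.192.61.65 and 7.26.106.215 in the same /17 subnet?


Mask: 255.255.128.0
99.192.61.65 AND mask = 99.192.0.0
7.26.106.215 AND mask = 7.26.0.0
No, different subnets (99.192.0.0 vs 7.26.0.0)


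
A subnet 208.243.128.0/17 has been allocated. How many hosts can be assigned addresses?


Host bits = 32 - 17 = 15
Total addresses = 2^15 = 32768
Usable = total - 2 (network and broadcast)
Usable hosts: 32766


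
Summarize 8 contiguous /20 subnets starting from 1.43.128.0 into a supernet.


Original prefix: /20
Number of subnets: 8 = 2^3
New prefix = 20 - 3 = 17
Supernet: 1.43.128.0/17


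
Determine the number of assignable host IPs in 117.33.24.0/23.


Host bits = 32 - 23 = 9
Total addresses = 2^9 = 512
Usable = total - 2 (network and broadcast)
Usable hosts: 510


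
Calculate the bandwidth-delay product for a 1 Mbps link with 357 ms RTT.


BDP = bandwidth * RTT
= 1 Mbps * 357 ms
= 1 * 1e6 * 357 / 1000 bits
= 357000 bits
= 44625 bytes
= 43.5791 KB
BDP = 357000 bits (44625 bytes)


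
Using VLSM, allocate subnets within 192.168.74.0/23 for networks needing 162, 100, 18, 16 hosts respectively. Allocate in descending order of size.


162 hosts -> /24 (254 usable): 192.168.74.0/24
100 hosts -> /25 (126 usable): 192.168.75.0/25
18 hosts -> /27 (30 usable): 192.168.75.128/27
16 hosts -> /27 (30 usable): 192.168.75.160/27
Allocation: 192.168.74.0/24 (162 hosts, 254 usable); 192.168.75.0/25 (100 hosts, 126 usable); 192.168.75.128/27 (18 hosts, 30 usable); 192.168.75.160/27 (16 hosts, 30 usable)


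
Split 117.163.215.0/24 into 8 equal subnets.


New prefix = 24 + 3 = 27
Each subnet has 32 addresses
  117.163.215.0/27
  117.163.215.32/27
  117.163.215.64/27
  117.163.215.96/27
  117.163.215.128/27
  117.163.215.160/27
  117.163.215.192/27
  117.163.215.224/27
Subnets: 117.163.215.0/27, 117.163.215.32/27, 117.163.215.64/27, 117.163.215.96/27, 117.163.215.128/27, 117.163.215.160/27, 117.163.215.192/27, 117.163.215.224/27


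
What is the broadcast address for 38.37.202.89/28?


Network: 38.37.202.80/28
Host bits = 4
Set all host bits to 1:
Broadcast: 38.37.202.95


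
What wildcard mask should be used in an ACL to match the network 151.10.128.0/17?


Subnet mask: 255.255.128.0
Wildcard = 255.255.255.255 - subnet mask
255 - 255 = 0
255 - 255 = 0
255 - 128 = 127
255 - 0 = 255
Wildcard: 0.0.127.255


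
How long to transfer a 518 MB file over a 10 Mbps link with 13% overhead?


Effective throughput = 10 * (1 - 13/100) = 8.7 Mbps
File size in Mb = 518 * 8 = 4144 Mb
Time = 4144 / 8.7
Time = 476.3218 seconds


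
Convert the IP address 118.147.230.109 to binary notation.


118 = 01110110
147 = 10010011
230 = 11100110
109 = 01101101
Binary: 01110110.10010011.11100110.01101101


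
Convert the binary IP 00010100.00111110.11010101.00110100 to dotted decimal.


00010100 = 20
00111110 = 62
11010101 = 213
00110100 = 52
IP: 20.62.213.52


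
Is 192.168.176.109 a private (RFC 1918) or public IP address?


RFC 1918 private ranges:
  10.0.0.0/8 (10.0.0.0 - 10.255.255.255)
  172.16.0.0/12 (172.16.0.0 - 172.31.255.255)
  192.168.0.0/16 (192.168.0.0 - 192.168.255.255)
Private (in 192.168.0.0/16)


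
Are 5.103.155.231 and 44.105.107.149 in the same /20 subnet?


Mask: 255.255.240.0
5.103.155.231 AND mask = 5.103.144.0
44.105.107.149 AND mask = 44.105.96.0
No, different subnets (5.103.144.0 vs 44.105.96.0)


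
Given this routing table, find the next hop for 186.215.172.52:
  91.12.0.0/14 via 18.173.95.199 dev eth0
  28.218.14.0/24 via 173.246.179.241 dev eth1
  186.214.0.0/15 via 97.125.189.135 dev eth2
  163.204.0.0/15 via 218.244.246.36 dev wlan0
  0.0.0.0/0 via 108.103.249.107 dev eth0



Longest prefix match for 186.215.172.52:
  /14 91.12.0.0: no
  /24 28.218.14.0: no
  /15 186.214.0.0: MATCH
  /15 163.204.0.0: no
  /0 0.0.0.0: MATCH
Selected: next-hop 97.125.189.135 via eth2 (matched /15)


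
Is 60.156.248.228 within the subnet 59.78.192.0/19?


Subnet network: 59.78.192.0
Test IP AND mask: 60.156.224.0
No, 60.156.248.228 is not in 59.78.192.0/19


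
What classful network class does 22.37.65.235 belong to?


First octet: 22
Binary: 00010110
0xxxxxxx -> Class A (1-126)
Class A, default mask 255.0.0.0 (/8)


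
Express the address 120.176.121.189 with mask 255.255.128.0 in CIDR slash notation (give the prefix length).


Binary: 11111111.11111111.10000000.00000000
Count leading 1s
Prefix: /17


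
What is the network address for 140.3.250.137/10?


IP:   10001100.00000011.11111010.10001001
Mask: 11111111.11000000.00000000.00000000
AND operation:
Net:  10001100.00000000.00000000.00000000
Network: 140.0.0.0/10


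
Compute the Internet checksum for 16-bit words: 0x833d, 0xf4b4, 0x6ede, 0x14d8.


Sum all words (with carry folding):
+ 0x833d = 0x833d
+ 0xf4b4 = 0x77f2
+ 0x6ede = 0xe6d0
+ 0x14d8 = 0xfba8
One's complement: ~0xfba8
Checksum = 0x0457


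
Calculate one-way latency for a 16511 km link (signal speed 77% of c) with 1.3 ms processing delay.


Speed = 0.77 * 3e5 km/s = 231000 km/s
Propagation delay = 16511 / 231000 = 0.0715 s = 71.4762 ms
Processing delay = 1.3 ms
Total one-way latency = 72.7762 ms


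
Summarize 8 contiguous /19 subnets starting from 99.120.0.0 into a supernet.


Original prefix: /19
Number of subnets: 8 = 2^3
New prefix = 19 - 3 = 16
Supernet: 99.120.0.0/16


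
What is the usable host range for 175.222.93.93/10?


Network: 175.192.0.0
Broadcast: 175.255.255.255
First usable = network + 1
Last usable = broadcast - 1
Range: 175.192.0.1 to 175.255.255.254


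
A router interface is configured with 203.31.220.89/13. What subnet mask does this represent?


/13 means 13 network bits, 19 host bits
Binary: 11111111111110000000000000000000
Mask: 255.248.0.0


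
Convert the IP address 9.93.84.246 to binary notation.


9 = 00001001
93 = 01011101
84 = 01010100
246 = 11110110
Binary: 00001001.01011101.01010100.11110110


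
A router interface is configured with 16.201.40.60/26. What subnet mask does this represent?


/26 means 26 network bits, 6 host bits
Binary: 11111111111111111111111111000000
Mask: 255.255.255.192


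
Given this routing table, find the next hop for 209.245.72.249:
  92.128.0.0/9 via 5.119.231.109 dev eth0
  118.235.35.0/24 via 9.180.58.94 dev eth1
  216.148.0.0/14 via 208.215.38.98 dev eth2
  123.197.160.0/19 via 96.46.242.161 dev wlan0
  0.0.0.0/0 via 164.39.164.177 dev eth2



Longest prefix match for 209.245.72.249:
  /9 92.128.0.0: no
  /24 118.235.35.0: no
  /14 216.148.0.0: no
  /19 123.197.160.0: no
  /0 0.0.0.0: MATCH
Selected: next-hop 164.39.164.177 via eth2 (matched /0)


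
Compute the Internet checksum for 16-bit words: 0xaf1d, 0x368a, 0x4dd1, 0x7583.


Sum all words (with carry folding):
+ 0xaf1d = 0xaf1d
+ 0x368a = 0xe5a7
+ 0x4dd1 = 0x3379
+ 0x7583 = 0xa8fc
One's complement: ~0xa8fc
Checksum = 0x5703


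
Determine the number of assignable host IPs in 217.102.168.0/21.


Host bits = 32 - 21 = 11
Total addresses = 2^11 = 2048
Usable = total - 2 (network and broadcast)
Usable hosts: 2046


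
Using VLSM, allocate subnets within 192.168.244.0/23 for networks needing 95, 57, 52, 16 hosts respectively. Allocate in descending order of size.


95 hosts -> /25 (126 usable): 192.168.244.0/25
57 hosts -> /26 (62 usable): 192.168.244.128/26
52 hosts -> /26 (62 usable): 192.168.244.192/26
16 hosts -> /27 (30 usable): 192.168.245.0/27
Allocation: 192.168.244.0/25 (95 hosts, 126 usable); 192.168.244.128/26 (57 hosts, 62 usable); 192.168.244.192/26 (52 hosts, 62 usable); 192.168.245.0/27 (16 hosts, 30 usable)


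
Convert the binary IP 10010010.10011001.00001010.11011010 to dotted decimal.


10010010 = 146
10011001 = 153
00001010 = 10
11011010 = 218
IP: 146.153.10.218


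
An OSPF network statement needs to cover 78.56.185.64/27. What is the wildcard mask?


Subnet mask: 255.255.255.224
Wildcard = 255.255.255.255 - subnet mask
255 - 255 = 0
255 - 255 = 0
255 - 255 = 0
255 - 224 = 31
Wildcard: 0.0.0.31


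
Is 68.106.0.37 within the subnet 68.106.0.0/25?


Subnet network: 68.106.0.0
Test IP AND mask: 68.106.0.0
Yes, 68.106.0.37 is in 68.106.0.0/25


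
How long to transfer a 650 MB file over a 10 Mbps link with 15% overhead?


Effective throughput = 10 * (1 - 15/100) = 8.5 Mbps
File size in Mb = 650 * 8 = 5200 Mb
Time = 5200 / 8.5
Time = 611.7647 seconds


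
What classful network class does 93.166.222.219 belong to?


First octet: 93
Binary: 01011101
0xxxxxxx -> Class A (1-126)
Class A, default mask 255.0.0.0 (/8)


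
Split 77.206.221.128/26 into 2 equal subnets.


New prefix = 26 + 1 = 27
Each subnet has 32 addresses
  77.206.221.128/27
  77.206.221.160/27
Subnets: 77.206.221.128/27, 77.206.221.160/27


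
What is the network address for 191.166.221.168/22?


IP:   10111111.10100110.11011101.10101000
Mask: 11111111.11111111.11111100.00000000
AND operation:
Net:  10111111.10100110.11011100.00000000
Network: 191.166.220.0/22


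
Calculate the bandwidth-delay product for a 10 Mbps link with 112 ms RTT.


BDP = bandwidth * RTT
= 10 Mbps * 112 ms
= 10 * 1e6 * 112 / 1000 bits
= 1120000 bits
= 140000 bytes
= 136.7188 KB
BDP = 1120000 bits (140000 bytes)


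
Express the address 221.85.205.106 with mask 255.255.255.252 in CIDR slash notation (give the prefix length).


Binary: 11111111.11111111.11111111.11111100
Count leading 1s
Prefix: /30


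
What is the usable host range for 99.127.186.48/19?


Network: 99.127.160.0
Broadcast: 99.127.191.255
First usable = network + 1
Last usable = broadcast - 1
Range: 99.127.160.1 to 99.127.191.254


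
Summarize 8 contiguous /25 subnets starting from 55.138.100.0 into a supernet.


Original prefix: /25
Number of subnets: 8 = 2^3
New prefix = 25 - 3 = 22
Supernet: 55.138.100.0/22


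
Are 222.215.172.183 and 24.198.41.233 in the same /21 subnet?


Mask: 255.255.248.0
222.215.172.183 AND mask = 222.215.168.0
24.198.41.233 AND mask = 24.198.40.0
No, different subnets (222.215.168.0 vs 24.198.40.0)


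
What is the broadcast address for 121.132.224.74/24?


Network: 121.132.224.0/24
Host bits = 8
Set all host bits to 1:
Broadcast: 121.132.224.255


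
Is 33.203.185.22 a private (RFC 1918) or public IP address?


RFC 1918 private ranges:
  10.0.0.0/8 (10.0.0.0 - 10.255.255.255)
  172.16.0.0/12 (172.16.0.0 - 172.31.255.255)
  192.168.0.0/16 (192.168.0.0 - 192.168.255.255)
Public (not in any RFC 1918 range)


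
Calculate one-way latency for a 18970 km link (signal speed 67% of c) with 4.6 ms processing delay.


Speed = 0.67 * 3e5 km/s = 201000 km/s
Propagation delay = 18970 / 201000 = 0.0944 s = 94.3781 ms
Processing delay = 4.6 ms
Total one-way latency = 98.9781 ms


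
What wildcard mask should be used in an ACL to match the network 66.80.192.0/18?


Subnet mask: 255.255.192.0
Wildcard = 255.255.255.255 - subnet mask
255 - 255 = 0
255 - 255 = 0
255 - 192 = 63
255 - 0 = 255
Wildcard: 0.0.63.255


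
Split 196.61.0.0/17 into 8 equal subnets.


New prefix = 17 + 3 = 20
Each subnet has 4096 addresses
  196.61.0.0/20
  196.61.16.0/20
  196.61.32.0/20
  196.61.48.0/20
  196.61.64.0/20
  196.61.80.0/20
  196.61.96.0/20
  196.61.112.0/20
Subnets: 196.61.0.0/20, 196.61.16.0/20, 196.61.32.0/20, 196.61.48.0/20, 196.61.64.0/20, 196.61.80.0/20, 196.61.96.0/20, 196.61.112.0/20


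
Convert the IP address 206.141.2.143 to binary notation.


206 = 11001110
141 = 10001101
2 = 00000010
143 = 10001111
Binary: 11001110.10001101.00000010.10001111


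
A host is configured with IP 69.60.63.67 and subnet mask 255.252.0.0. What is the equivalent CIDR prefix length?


Binary: 11111111.11111100.00000000.00000000
Count leading 1s
Prefix: /14


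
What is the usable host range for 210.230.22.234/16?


Network: 210.230.0.0
Broadcast: 210.230.255.255
First usable = network + 1
Last usable = broadcast - 1
Range: 210.230.0.1 to 210.230.255.254


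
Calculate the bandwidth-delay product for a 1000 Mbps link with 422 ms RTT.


BDP = bandwidth * RTT
= 1000 Mbps * 422 ms
= 1000 * 1e6 * 422 / 1000 bits
= 422000000 bits
= 52750000 bytes
= 51513.6719 KB
BDP = 422000000 bits (52750000 bytes)


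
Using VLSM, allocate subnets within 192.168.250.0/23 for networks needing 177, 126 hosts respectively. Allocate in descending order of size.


177 hosts -> /24 (254 usable): 192.168.250.0/24
126 hosts -> /25 (126 usable): 192.168.251.0/25
Allocation: 192.168.250.0/24 (177 hosts, 254 usable); 192.168.251.0/25 (126 hosts, 126 usable)


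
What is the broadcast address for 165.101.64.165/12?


Network: 165.96.0.0/12
Host bits = 20
Set all host bits to 1:
Broadcast: 165.111.255.255


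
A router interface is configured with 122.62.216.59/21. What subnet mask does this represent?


/21 means 21 network bits, 11 host bits
Binary: 11111111111111111111100000000000
Mask: 255.255.248.0


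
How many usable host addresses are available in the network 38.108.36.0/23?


Host bits = 32 - 23 = 9
Total addresses = 2^9 = 512
Usable = total - 2 (network and broadcast)
Usable hosts: 510


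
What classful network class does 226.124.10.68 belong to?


First octet: 226
Binary: 11100010
1110xxxx -> Class D (224-239)
Class D (multicast), default mask N/A


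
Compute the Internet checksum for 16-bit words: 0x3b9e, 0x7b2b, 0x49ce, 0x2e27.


Sum all words (with carry folding):
+ 0x3b9e = 0x3b9e
+ 0x7b2b = 0xb6c9
+ 0x49ce = 0x0098
+ 0x2e27 = 0x2ebf
One's complement: ~0x2ebf
Checksum = 0xd140


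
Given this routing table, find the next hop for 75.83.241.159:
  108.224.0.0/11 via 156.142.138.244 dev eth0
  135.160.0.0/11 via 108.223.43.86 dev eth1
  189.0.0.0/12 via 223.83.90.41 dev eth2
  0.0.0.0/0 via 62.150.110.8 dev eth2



Longest prefix match for 75.83.241.159:
  /11 108.224.0.0: no
  /11 135.160.0.0: no
  /12 189.0.0.0: no
  /0 0.0.0.0: MATCH
Selected: next-hop 62.150.110.8 via eth2 (matched /0)


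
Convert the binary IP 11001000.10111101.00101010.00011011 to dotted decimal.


11001000 = 200
10111101 = 189
00101010 = 42
00011011 = 27
IP: 200.189.42.27


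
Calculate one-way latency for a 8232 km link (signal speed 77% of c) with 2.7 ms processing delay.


Speed = 0.77 * 3e5 km/s = 231000 km/s
Propagation delay = 8232 / 231000 = 0.0356 s = 35.6364 ms
Processing delay = 2.7 ms
Total one-way latency = 38.3364 ms


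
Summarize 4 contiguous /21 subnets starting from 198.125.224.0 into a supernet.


Original prefix: /21
Number of subnets: 4 = 2^2
New prefix = 21 - 2 = 19
Supernet: 198.125.224.0/19


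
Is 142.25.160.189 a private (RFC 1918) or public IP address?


RFC 1918 private ranges:
  10.0.0.0/8 (10.0.0.0 - 10.255.255.255)
  172.16.0.0/12 (172.16.0.0 - 172.31.255.255)
  192.168.0.0/16 (192.168.0.0 - 192.168.255.255)
Public (not in any RFC 1918 range)


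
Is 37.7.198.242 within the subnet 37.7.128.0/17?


Subnet network: 37.7.128.0
Test IP AND mask: 37.7.128.0
Yes, 37.7.198.242 is in 37.7.128.0/17


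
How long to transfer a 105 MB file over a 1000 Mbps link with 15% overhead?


Effective throughput = 1000 * (1 - 15/100) = 850 Mbps
File size in Mb = 105 * 8 = 840 Mb
Time = 840 / 850
Time = 0.9882 seconds


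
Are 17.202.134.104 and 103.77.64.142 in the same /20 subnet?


Mask: 255.255.240.0
17.202.134.104 AND mask = 17.202.128.0
103.77.64.142 AND mask = 103.77.64.0
No, different subnets (17.202.128.0 vs 103.77.64.0)


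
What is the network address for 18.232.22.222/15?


IP:   00010010.11101000.00010110.11011110
Mask: 11111111.11111110.00000000.00000000
AND operation:
Net:  00010010.11101000.00000000.00000000
Network: 18.232.0.0/15


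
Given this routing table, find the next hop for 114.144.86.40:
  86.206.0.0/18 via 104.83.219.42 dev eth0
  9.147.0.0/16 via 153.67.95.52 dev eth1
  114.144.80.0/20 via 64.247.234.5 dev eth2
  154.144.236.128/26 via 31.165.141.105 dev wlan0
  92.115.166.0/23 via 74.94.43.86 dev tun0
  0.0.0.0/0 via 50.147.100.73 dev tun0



Longest prefix match for 114.144.86.40:
  /18 86.206.0.0: no
  /16 9.147.0.0: no
  /20 114.144.80.0: MATCH
  /26 154.144.236.128: no
  /23 92.115.166.0: no
  /0 0.0.0.0: MATCH
Selected: next-hop 64.247.234.5 via eth2 (matched /20)


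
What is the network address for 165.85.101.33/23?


IP:   10100101.01010101.01100101.00100001
Mask: 11111111.11111111.11111110.00000000
AND operation:
Net:  10100101.01010101.01100100.00000000
Network: 165.85.100.0/23


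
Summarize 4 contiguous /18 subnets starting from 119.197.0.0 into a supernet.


Original prefix: /18
Number of subnets: 4 = 2^2
New prefix = 18 - 2 = 16
Supernet: 119.197.0.0/16


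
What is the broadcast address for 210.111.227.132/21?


Network: 210.111.224.0/21
Host bits = 11
Set all host bits to 1:
Broadcast: 210.111.231.255


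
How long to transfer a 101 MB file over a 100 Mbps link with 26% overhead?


Effective throughput = 100 * (1 - 26/100) = 74 Mbps
File size in Mb = 101 * 8 = 808 Mb
Time = 808 / 74
Time = 10.9189 seconds


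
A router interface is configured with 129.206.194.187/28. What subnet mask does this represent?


/28 means 28 network bits, 4 host bits
Binary: 11111111111111111111111111110000
Mask: 255.255.255.240


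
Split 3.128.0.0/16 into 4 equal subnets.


New prefix = 16 + 2 = 18
Each subnet has 16384 addresses
  3.128.0.0/18
  3.128.64.0/18
  3.128.128.0/18
  3.128.192.0/18
Subnets: 3.128.0.0/18, 3.128.64.0/18, 3.128.128.0/18, 3.128.192.0/18


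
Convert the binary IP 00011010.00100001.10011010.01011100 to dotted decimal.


00011010 = 26
00100001 = 33
10011010 = 154
01011100 = 92
IP: 26.33.154.92


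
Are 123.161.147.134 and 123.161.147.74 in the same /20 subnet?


Mask: 255.255.240.0
123.161.147.134 AND mask = 123.161.144.0
123.161.147.74 AND mask = 123.161.144.0
Yes, same subnet (123.161.144.0)


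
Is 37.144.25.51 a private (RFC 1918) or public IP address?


RFC 1918 private ranges:
  10.0.0.0/8 (10.0.0.0 - 10.255.255.255)
  172.16.0.0/12 (172.16.0.0 - 172.31.255.255)
  192.168.0.0/16 (192.168.0.0 - 192.168.255.255)
Public (not in any RFC 1918 range)


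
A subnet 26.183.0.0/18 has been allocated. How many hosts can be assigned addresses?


Host bits = 32 - 18 = 14
Total addresses = 2^14 = 16384
Usable = total - 2 (network and broadcast)
Usable hosts: 16382


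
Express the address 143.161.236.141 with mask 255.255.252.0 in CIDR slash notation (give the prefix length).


Binary: 11111111.11111111.11111100.00000000
Count leading 1s
Prefix: /22


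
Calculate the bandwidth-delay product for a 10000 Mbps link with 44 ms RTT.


BDP = bandwidth * RTT
= 10000 Mbps * 44 ms
= 10000 * 1e6 * 44 / 1000 bits
= 440000000 bits
= 55000000 bytes
= 53710.9375 KB
BDP = 440000000 bits (55000000 bytes)


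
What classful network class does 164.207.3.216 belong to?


First octet: 164
Binary: 10100100
10xxxxxx -> Class B (128-191)
Class B, default mask 255.255.0.0 (/16)


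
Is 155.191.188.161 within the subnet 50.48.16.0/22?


Subnet network: 50.48.16.0
Test IP AND mask: 155.191.188.0
No, 155.191.188.161 is not in 50.48.16.0/22


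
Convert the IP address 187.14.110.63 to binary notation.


187 = 10111011
14 = 00001110
110 = 01101110
63 = 00111111
Binary: 10111011.00001110.01101110.00111111


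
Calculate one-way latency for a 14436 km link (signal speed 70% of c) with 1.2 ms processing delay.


Speed = 0.7 * 3e5 km/s = 210000 km/s
Propagation delay = 14436 / 210000 = 0.0687 s = 68.7429 ms
Processing delay = 1.2 ms
Total one-way latency = 69.9429 ms


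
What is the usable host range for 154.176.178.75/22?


Network: 154.176.176.0
Broadcast: 154.176.179.255
First usable = network + 1
Last usable = broadcast - 1
Range: 154.176.176.1 to 154.176.179.254


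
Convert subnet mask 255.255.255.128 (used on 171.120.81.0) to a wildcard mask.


Subnet mask: 255.255.255.128
Wildcard = 255.255.255.255 - subnet mask
255 - 255 = 0
255 - 255 = 0
255 - 255 = 0
255 - 128 = 127
Wildcard: 0.0.0.127


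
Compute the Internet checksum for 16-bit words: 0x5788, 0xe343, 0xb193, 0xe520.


Sum all words (with carry folding):
+ 0x5788 = 0x5788
+ 0xe343 = 0x3acc
+ 0xb193 = 0xec5f
+ 0xe520 = 0xd180
One's complement: ~0xd180
Checksum = 0x2e7f


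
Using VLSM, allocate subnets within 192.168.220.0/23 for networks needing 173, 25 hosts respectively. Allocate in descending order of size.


173 hosts -> /24 (254 usable): 192.168.220.0/24
25 hosts -> /27 (30 usable): 192.168.221.0/27
Allocation: 192.168.220.0/24 (173 hosts, 254 usable); 192.168.221.0/27 (25 hosts, 30 usable)


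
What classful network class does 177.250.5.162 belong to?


First octet: 177
Binary: 10110001
10xxxxxx -> Class B (128-191)
Class B, default mask 255.255.0.0 (/16)


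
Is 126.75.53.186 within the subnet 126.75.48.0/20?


Subnet network: 126.75.48.0
Test IP AND mask: 126.75.48.0
Yes, 126.75.53.186 is in 126.75.48.0/20


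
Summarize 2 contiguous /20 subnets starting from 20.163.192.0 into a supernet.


Original prefix: /20
Number of subnets: 2 = 2^1
New prefix = 20 - 1 = 19
Supernet: 20.163.192.0/19


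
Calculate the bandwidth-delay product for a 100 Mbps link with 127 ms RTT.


BDP = bandwidth * RTT
= 100 Mbps * 127 ms
= 100 * 1e6 * 127 / 1000 bits
= 12700000 bits
= 1587500 bytes
= 1550.293 KB
BDP = 12700000 bits (1587500 bytes)


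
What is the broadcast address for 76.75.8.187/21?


Network: 76.75.8.0/21
Host bits = 11
Set all host bits to 1:
Broadcast: 76.75.15.255


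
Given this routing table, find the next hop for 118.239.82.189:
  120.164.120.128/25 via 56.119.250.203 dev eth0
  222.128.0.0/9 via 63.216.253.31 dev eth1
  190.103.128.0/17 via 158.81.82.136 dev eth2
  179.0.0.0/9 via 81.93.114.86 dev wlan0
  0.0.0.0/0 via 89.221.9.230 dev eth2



Longest prefix match for 118.239.82.189:
  /25 120.164.120.128: no
  /9 222.128.0.0: no
  /17 190.103.128.0: no
  /9 179.0.0.0: no
  /0 0.0.0.0: MATCH
Selected: next-hop 89.221.9.230 via eth2 (matched /0)


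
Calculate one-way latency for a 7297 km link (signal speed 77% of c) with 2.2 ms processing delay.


Speed = 0.77 * 3e5 km/s = 231000 km/s
Propagation delay = 7297 / 231000 = 0.0316 s = 31.5887 ms
Processing delay = 2.2 ms
Total one-way latency = 33.7887 ms


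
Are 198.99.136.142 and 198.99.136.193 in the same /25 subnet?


Mask: 255.255.255.128
198.99.136.142 AND mask = 198.99.136.128
198.99.136.193 AND mask = 198.99.136.128
Yes, same subnet (198.99.136.128)


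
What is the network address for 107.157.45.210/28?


IP:   01101011.10011101.00101101.11010010
Mask: 11111111.11111111.11111111.11110000
AND operation:
Net:  01101011.10011101.00101101.11010000
Network: 107.157.45.208/28


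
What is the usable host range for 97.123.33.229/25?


Network: 97.123.33.128
Broadcast: 97.123.33.255
First usable = network + 1
Last usable = broadcast - 1
Range: 97.123.33.129 to 97.123.33.254


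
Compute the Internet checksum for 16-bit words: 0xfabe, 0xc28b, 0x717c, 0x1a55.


Sum all words (with carry folding):
+ 0xfabe = 0xfabe
+ 0xc28b = 0xbd4a
+ 0x717c = 0x2ec7
+ 0x1a55 = 0x491c
One's complement: ~0x491c
Checksum = 0xb6e3


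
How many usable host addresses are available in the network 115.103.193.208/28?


Host bits = 32 - 28 = 4
Total addresses = 2^4 = 16
Usable = total - 2 (network and broadcast)
Usable hosts: 14


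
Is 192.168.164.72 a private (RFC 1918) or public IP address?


RFC 1918 private ranges:
  10.0.0.0/8 (10.0.0.0 - 10.255.255.255)
  172.16.0.0/12 (172.16.0.0 - 172.31.255.255)
  192.168.0.0/16 (192.168.0.0 - 192.168.255.255)
Private (in 192.168.0.0/16)


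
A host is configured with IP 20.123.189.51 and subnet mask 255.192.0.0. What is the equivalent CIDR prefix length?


Binary: 11111111.11000000.00000000.00000000
Count leading 1s
Prefix: /10


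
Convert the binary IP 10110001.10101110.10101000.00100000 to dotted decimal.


10110001 = 177
10101110 = 174
10101000 = 168
00100000 = 32
IP: 177.174.168.32


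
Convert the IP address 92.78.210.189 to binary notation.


92 = 01011100
78 = 01001110
210 = 11010010
189 = 10111101
Binary: 01011100.01001110.11010010.10111101


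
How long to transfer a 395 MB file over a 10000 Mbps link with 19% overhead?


Effective throughput = 10000 * (1 - 19/100) = 8100.0 Mbps
File size in Mb = 395 * 8 = 3160 Mb
Time = 3160 / 8100.0
Time = 0.3901 seconds


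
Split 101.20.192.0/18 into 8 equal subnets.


New prefix = 18 + 3 = 21
Each subnet has 2048 addresses
  101.20.192.0/21
  101.20.200.0/21
  101.20.208.0/21
  101.20.216.0/21
  101.20.224.0/21
  101.20.232.0/21
  101.20.240.0/21
  101.20.248.0/21
Subnets: 101.20.192.0/21, 101.20.200.0/21, 101.20.208.0/21, 101.20.216.0/21, 101.20.224.0/21, 101.20.232.0/21, 101.20.240.0/21, 101.20.248.0/21


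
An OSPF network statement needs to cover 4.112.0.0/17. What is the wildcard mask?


Subnet mask: 255.255.128.0
Wildcard = 255.255.255.255 - subnet mask
255 - 255 = 0
255 - 255 = 0
255 - 128 = 127
255 - 0 = 255
Wildcard: 0.0.127.255


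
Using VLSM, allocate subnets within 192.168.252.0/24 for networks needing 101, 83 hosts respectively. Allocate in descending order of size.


101 hosts -> /25 (126 usable): 192.168.252.0/25
83 hosts -> /25 (126 usable): 192.168.252.128/25
Allocation: 192.168.252.0/25 (101 hosts, 126 usable); 192.168.252.128/25 (83 hosts, 126 usable)


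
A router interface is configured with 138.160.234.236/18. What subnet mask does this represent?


/18 means 18 network bits, 14 host bits
Binary: 11111111111111111100000000000000
Mask: 255.255.192.0


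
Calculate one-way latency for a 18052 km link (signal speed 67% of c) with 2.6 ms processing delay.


Speed = 0.67 * 3e5 km/s = 201000 km/s
Propagation delay = 18052 / 201000 = 0.0898 s = 89.8109 ms
Processing delay = 2.6 ms
Total one-way latency = 92.4109 ms


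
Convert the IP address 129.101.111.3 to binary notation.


129 = 10000001
101 = 01100101
111 = 01101111
3 = 00000011
Binary: 10000001.01100101.01101111.00000011


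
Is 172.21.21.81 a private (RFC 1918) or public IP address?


RFC 1918 private ranges:
  10.0.0.0/8 (10.0.0.0 - 10.255.255.255)
  172.16.0.0/12 (172.16.0.0 - 172.31.255.255)
  192.168.0.0/16 (192.168.0.0 - 192.168.255.255)
Private (in 172.16.0.0/12)


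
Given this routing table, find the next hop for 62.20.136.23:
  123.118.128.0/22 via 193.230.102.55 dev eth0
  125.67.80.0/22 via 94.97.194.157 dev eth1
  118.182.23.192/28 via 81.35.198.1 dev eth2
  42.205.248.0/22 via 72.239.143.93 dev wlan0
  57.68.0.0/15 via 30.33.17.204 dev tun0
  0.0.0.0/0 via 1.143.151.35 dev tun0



Longest prefix match for 62.20.136.23:
  /22 123.118.128.0: no
  /22 125.67.80.0: no
  /28 118.182.23.192: no
  /22 42.205.248.0: no
  /15 57.68.0.0: no
  /0 0.0.0.0: MATCH
Selected: next-hop 1.143.151.35 via tun0 (matched /0)


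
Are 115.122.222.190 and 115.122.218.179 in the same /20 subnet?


Mask: 255.255.240.0
115.122.222.190 AND mask = 115.122.208.0
115.122.218.179 AND mask = 115.122.208.0
Yes, same subnet (115.122.208.0)


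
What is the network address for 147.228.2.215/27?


IP:   10010011.11100100.00000010.11010111
Mask: 11111111.11111111.11111111.11100000
AND operation:
Net:  10010011.11100100.00000010.11000000
Network: 147.228.2.192/27


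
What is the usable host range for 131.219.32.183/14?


Network: 131.216.0.0
Broadcast: 131.219.255.255
First usable = network + 1
Last usable = broadcast - 1
Range: 131.216.0.1 to 131.219.255.254


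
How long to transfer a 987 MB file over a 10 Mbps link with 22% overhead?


Effective throughput = 10 * (1 - 22/100) = 7.8 Mbps
File size in Mb = 987 * 8 = 7896 Mb
Time = 7896 / 7.8
Time = 1012.3077 seconds
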